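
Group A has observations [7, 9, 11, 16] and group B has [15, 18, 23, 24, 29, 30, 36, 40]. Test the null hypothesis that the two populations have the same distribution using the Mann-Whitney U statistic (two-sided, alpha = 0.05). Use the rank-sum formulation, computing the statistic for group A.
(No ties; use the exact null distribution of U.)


Step 1: Combine and sort all 12 observations; assign midranks.
sorted (value, group): (7,X), (9,X), (11,X), (15,Y), (16,X), (18,Y), (23,Y), (24,Y), (29,Y), (30,Y), (36,Y), (40,Y)
ranks: 7->1, 9->2, 11->3, 15->4, 16->5, 18->6, 23->7, 24->8, 29->9, 30->10, 36->11, 40->12
Step 2: Rank sum for X: R1 = 1 + 2 + 3 + 5 = 11.
Step 3: U_X = R1 - n1(n1+1)/2 = 11 - 4*5/2 = 11 - 10 = 1.
       U_Y = n1*n2 - U_X = 32 - 1 = 31.
Step 4: No ties, so the exact null distribution of U (based on enumerating the C(12,4) = 495 equally likely rank assignments) gives the two-sided p-value.
Step 5: p-value = 0.008081; compare to alpha = 0.05. reject H0.

U_X = 1, p = 0.008081, reject H0 at alpha = 0.05.


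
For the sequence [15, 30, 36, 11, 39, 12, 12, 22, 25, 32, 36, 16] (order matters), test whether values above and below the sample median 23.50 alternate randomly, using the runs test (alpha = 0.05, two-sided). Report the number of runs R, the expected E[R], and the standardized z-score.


Step 1: Compute median = 23.50; label A = above, B = below.
Labels in order: BAABABBBAAAB  (n_A = 6, n_B = 6)
Step 2: Count runs R = 7.
Step 3: Under H0 (random ordering), E[R] = 2*n_A*n_B/(n_A+n_B) + 1 = 2*6*6/12 + 1 = 7.0000.
        Var[R] = 2*n_A*n_B*(2*n_A*n_B - n_A - n_B) / ((n_A+n_B)^2 * (n_A+n_B-1)) = 4320/1584 = 2.7273.
        SD[R] = 1.6514.
Step 4: R = E[R], so z = 0 with no continuity correction.
Step 5: Two-sided p-value via normal approximation = 2*(1 - Phi(|z|)) = 1.000000.
Step 6: alpha = 0.05. fail to reject H0.

R = 7, z = 0.0000, p = 1.000000, fail to reject H0.


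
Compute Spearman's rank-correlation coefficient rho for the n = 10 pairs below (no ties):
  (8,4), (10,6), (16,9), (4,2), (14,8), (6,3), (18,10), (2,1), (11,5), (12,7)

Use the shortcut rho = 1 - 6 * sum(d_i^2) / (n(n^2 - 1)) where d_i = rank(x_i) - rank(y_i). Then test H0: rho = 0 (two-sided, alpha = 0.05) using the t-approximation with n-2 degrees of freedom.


Step 1: Rank x and y separately (midranks; no ties here).
rank(x): 8->4, 10->5, 16->9, 4->2, 14->8, 6->3, 18->10, 2->1, 11->6, 12->7
rank(y): 4->4, 6->6, 9->9, 2->2, 8->8, 3->3, 10->10, 1->1, 5->5, 7->7
Step 2: d_i = R_x(i) - R_y(i); compute d_i^2.
  (4-4)^2=0, (5-6)^2=1, (9-9)^2=0, (2-2)^2=0, (8-8)^2=0, (3-3)^2=0, (10-10)^2=0, (1-1)^2=0, (6-5)^2=1, (7-7)^2=0
sum(d^2) = 2.
Step 3: rho = 1 - 6*2 / (10*(10^2 - 1)) = 1 - 12/990 = 0.987879.
Step 4: Under H0, t = rho * sqrt((n-2)/(1-rho^2)) = 18.0003 ~ t(8).
Step 5: Two-sided p-value from the t-distribution with 8 df = 0.000000.
Step 6: alpha = 0.05. reject H0.

rho = 0.9879, p = 0.000000, reject H0 at alpha = 0.05.


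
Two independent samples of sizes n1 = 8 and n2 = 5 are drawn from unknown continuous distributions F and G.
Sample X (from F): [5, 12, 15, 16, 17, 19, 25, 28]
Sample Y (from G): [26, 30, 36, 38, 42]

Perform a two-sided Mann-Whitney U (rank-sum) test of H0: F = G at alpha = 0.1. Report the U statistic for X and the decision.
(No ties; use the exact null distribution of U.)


Step 1: Combine and sort all 13 observations; assign midranks.
sorted (value, group): (5,X), (12,X), (15,X), (16,X), (17,X), (19,X), (25,X), (26,Y), (28,X), (30,Y), (36,Y), (38,Y), (42,Y)
ranks: 5->1, 12->2, 15->3, 16->4, 17->5, 19->6, 25->7, 26->8, 28->9, 30->10, 36->11, 38->12, 42->13
Step 2: Rank sum for X: R1 = 1 + 2 + 3 + 4 + 5 + 6 + 7 + 9 = 37.
Step 3: U_X = R1 - n1(n1+1)/2 = 37 - 8*9/2 = 37 - 36 = 1.
       U_Y = n1*n2 - U_X = 40 - 1 = 39.
Step 4: No ties, so the exact null distribution of U (based on enumerating the C(13,8) = 1287 equally likely rank assignments) gives the two-sided p-value.
Step 5: p-value = 0.003108; compare to alpha = 0.1. reject H0.

U_X = 1, p = 0.003108, reject H0 at alpha = 0.1.


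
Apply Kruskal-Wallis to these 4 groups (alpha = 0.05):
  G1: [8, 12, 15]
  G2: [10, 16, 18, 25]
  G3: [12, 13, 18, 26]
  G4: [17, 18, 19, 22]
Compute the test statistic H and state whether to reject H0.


Step 1: Combine all N = 15 observations and assign midranks.
sorted (value, group, rank): (8,G1,1), (10,G2,2), (12,G1,3.5), (12,G3,3.5), (13,G3,5), (15,G1,6), (16,G2,7), (17,G4,8), (18,G2,10), (18,G3,10), (18,G4,10), (19,G4,12), (22,G4,13), (25,G2,14), (26,G3,15)
Step 2: Sum ranks within each group.
R_1 = 10.5 (n_1 = 3)
R_2 = 33 (n_2 = 4)
R_3 = 33.5 (n_3 = 4)
R_4 = 43 (n_4 = 4)
Step 3: H = 12/(N(N+1)) * sum(R_i^2/n_i) - 3(N+1)
     = 12/(15*16) * (10.5^2/3 + 33^2/4 + 33.5^2/4 + 43^2/4) - 3*16
     = 0.050000 * 1051.81 - 48
     = 4.590625.
Step 4: Ties present; correction factor C = 1 - 30/(15^3 - 15) = 0.991071. Corrected H = 4.590625 / 0.991071 = 4.631982.
Step 5: Under H0, H ~ chi^2(3); p-value = 0.200816.
Step 6: alpha = 0.05. fail to reject H0.

H = 4.6320, df = 3, p = 0.200816, fail to reject H0.


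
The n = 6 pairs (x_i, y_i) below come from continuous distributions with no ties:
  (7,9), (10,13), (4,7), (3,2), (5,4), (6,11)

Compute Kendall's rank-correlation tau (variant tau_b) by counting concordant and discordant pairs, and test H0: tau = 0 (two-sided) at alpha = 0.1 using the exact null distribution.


Step 1: Enumerate the 15 unordered pairs (i,j) with i<j and classify each by sign(x_j-x_i) * sign(y_j-y_i).
  (1,2):dx=+3,dy=+4->C; (1,3):dx=-3,dy=-2->C; (1,4):dx=-4,dy=-7->C; (1,5):dx=-2,dy=-5->C
  (1,6):dx=-1,dy=+2->D; (2,3):dx=-6,dy=-6->C; (2,4):dx=-7,dy=-11->C; (2,5):dx=-5,dy=-9->C
  (2,6):dx=-4,dy=-2->C; (3,4):dx=-1,dy=-5->C; (3,5):dx=+1,dy=-3->D; (3,6):dx=+2,dy=+4->C
  (4,5):dx=+2,dy=+2->C; (4,6):dx=+3,dy=+9->C; (5,6):dx=+1,dy=+7->C
Step 2: C = 13, D = 2, total pairs = 15.
Step 3: tau = (C - D)/(n(n-1)/2) = (13 - 2)/15 = 0.733333.
Step 4: Exact two-sided p-value (enumerate n! = 720 permutations of y under H0): p = 0.055556.
Step 5: alpha = 0.1. reject H0.

tau_b = 0.7333 (C=13, D=2), p = 0.055556, reject H0.


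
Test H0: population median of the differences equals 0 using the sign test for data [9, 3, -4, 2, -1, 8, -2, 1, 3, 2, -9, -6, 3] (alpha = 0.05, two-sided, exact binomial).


Step 1: Discard zero differences. Original n = 13; n_eff = number of nonzero differences = 13.
Nonzero differences (with sign): +9, +3, -4, +2, -1, +8, -2, +1, +3, +2, -9, -6, +3
Step 2: Count signs: positive = 8, negative = 5.
Step 3: Under H0: P(positive) = 0.5, so the number of positives S ~ Bin(13, 0.5).
Step 4: Two-sided exact p-value = sum of Bin(13,0.5) probabilities at or below the observed probability = 0.581055.
Step 5: alpha = 0.05. fail to reject H0.

n_eff = 13, pos = 8, neg = 5, p = 0.581055, fail to reject H0.


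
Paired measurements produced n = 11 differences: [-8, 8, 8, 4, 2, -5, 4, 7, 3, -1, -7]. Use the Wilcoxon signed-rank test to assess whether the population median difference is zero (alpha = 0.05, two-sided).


Step 1: Drop any zero differences (none here) and take |d_i|.
|d| = [8, 8, 8, 4, 2, 5, 4, 7, 3, 1, 7]
Step 2: Midrank |d_i| (ties get averaged ranks).
ranks: |8|->10, |8|->10, |8|->10, |4|->4.5, |2|->2, |5|->6, |4|->4.5, |7|->7.5, |3|->3, |1|->1, |7|->7.5
Step 3: Attach original signs; sum ranks with positive sign and with negative sign.
W+ = 10 + 10 + 4.5 + 2 + 4.5 + 7.5 + 3 = 41.5
W- = 10 + 6 + 1 + 7.5 = 24.5
(Check: W+ + W- = 66 should equal n(n+1)/2 = 66.)
Step 4: Test statistic W = min(W+, W-) = 24.5.
Step 5: Ties in |d|, so use the tie-corrected normal approximation.
        E[W] = n(n+1)/4 = 11*12/4 = 33.
        Tie groups: |d|=4 (t=2), |d|=7 (t=2), |d|=8 (t=3); sum(t^3 - t) = 36.
        Var[W] = n(n+1)(2n+1)/24 - sum(t^3-t)/48 = 3036/24 - 36/48 = 125.75.
        z = (W - E[W]) / sqrt(Var[W]) = (24.5 - 33) / 11.2138 = -0.7580.
        Two-sided p = 2*Phi(z) = 0.448455.
Step 6: alpha = 0.05. fail to reject H0.

W+ = 41.5, W- = 24.5, W = min = 24.5, p = 0.448455, fail to reject H0.


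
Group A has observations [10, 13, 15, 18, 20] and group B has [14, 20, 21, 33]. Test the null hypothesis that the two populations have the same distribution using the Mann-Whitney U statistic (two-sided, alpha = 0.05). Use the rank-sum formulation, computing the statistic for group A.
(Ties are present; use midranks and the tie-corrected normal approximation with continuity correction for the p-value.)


Step 1: Combine and sort all 9 observations; assign midranks.
sorted (value, group): (10,X), (13,X), (14,Y), (15,X), (18,X), (20,X), (20,Y), (21,Y), (33,Y)
ranks: 10->1, 13->2, 14->3, 15->4, 18->5, 20->6.5, 20->6.5, 21->8, 33->9
Step 2: Rank sum for X: R1 = 1 + 2 + 4 + 5 + 6.5 = 18.5.
Step 3: U_X = R1 - n1(n1+1)/2 = 18.5 - 5*6/2 = 18.5 - 15 = 3.5.
       U_Y = n1*n2 - U_X = 20 - 3.5 = 16.5.
Step 4: Ties are present, so use the tie-corrected normal approximation (with continuity correction) for the p-value.
Step 5: p-value = 0.139983; compare to alpha = 0.05. fail to reject H0.

U_X = 3.5, p = 0.139983, fail to reject H0 at alpha = 0.05.


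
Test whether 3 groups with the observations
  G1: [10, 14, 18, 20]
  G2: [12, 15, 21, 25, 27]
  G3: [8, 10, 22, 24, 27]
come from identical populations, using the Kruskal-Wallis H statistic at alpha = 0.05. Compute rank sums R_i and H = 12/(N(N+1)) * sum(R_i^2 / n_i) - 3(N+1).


Step 1: Combine all N = 14 observations and assign midranks.
sorted (value, group, rank): (8,G3,1), (10,G1,2.5), (10,G3,2.5), (12,G2,4), (14,G1,5), (15,G2,6), (18,G1,7), (20,G1,8), (21,G2,9), (22,G3,10), (24,G3,11), (25,G2,12), (27,G2,13.5), (27,G3,13.5)
Step 2: Sum ranks within each group.
R_1 = 22.5 (n_1 = 4)
R_2 = 44.5 (n_2 = 5)
R_3 = 38 (n_3 = 5)
Step 3: H = 12/(N(N+1)) * sum(R_i^2/n_i) - 3(N+1)
     = 12/(14*15) * (22.5^2/4 + 44.5^2/5 + 38^2/5) - 3*15
     = 0.057143 * 811.413 - 45
     = 1.366429.
Step 4: Ties present; correction factor C = 1 - 12/(14^3 - 14) = 0.995604. Corrected H = 1.366429 / 0.995604 = 1.372461.
Step 5: Under H0, H ~ chi^2(2); p-value = 0.503470.
Step 6: alpha = 0.05. fail to reject H0.

H = 1.3725, df = 2, p = 0.503470, fail to reject H0.


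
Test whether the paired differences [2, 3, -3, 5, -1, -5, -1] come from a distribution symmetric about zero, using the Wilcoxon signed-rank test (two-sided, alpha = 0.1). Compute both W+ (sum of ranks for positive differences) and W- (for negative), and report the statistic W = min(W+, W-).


Step 1: Drop any zero differences (none here) and take |d_i|.
|d| = [2, 3, 3, 5, 1, 5, 1]
Step 2: Midrank |d_i| (ties get averaged ranks).
ranks: |2|->3, |3|->4.5, |3|->4.5, |5|->6.5, |1|->1.5, |5|->6.5, |1|->1.5
Step 3: Attach original signs; sum ranks with positive sign and with negative sign.
W+ = 3 + 4.5 + 6.5 = 14
W- = 4.5 + 1.5 + 6.5 + 1.5 = 14
(Check: W+ + W- = 28 should equal n(n+1)/2 = 28.)
Step 4: Test statistic W = min(W+, W-) = 14.
Step 5: Ties in |d|, so use the tie-corrected normal approximation.
        E[W] = n(n+1)/4 = 7*8/4 = 14.
        Tie groups: |d|=1 (t=2), |d|=3 (t=2), |d|=5 (t=2); sum(t^3 - t) = 18.
        Var[W] = n(n+1)(2n+1)/24 - sum(t^3-t)/48 = 840/24 - 18/48 = 34.625.
        z = (W - E[W]) / sqrt(Var[W]) = (14 - 14) / 5.8843 = 0.0000.
        Two-sided p = 2*Phi(z) = 1.000000.
Step 6: alpha = 0.1. fail to reject H0.

W+ = 14, W- = 14, W = min = 14, p = 1.000000, fail to reject H0.


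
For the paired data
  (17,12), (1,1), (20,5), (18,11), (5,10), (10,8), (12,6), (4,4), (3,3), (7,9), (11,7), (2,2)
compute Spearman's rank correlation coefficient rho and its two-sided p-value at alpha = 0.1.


Step 1: Rank x and y separately (midranks; no ties here).
rank(x): 17->10, 1->1, 20->12, 18->11, 5->5, 10->7, 12->9, 4->4, 3->3, 7->6, 11->8, 2->2
rank(y): 12->12, 1->1, 5->5, 11->11, 10->10, 8->8, 6->6, 4->4, 3->3, 9->9, 7->7, 2->2
Step 2: d_i = R_x(i) - R_y(i); compute d_i^2.
  (10-12)^2=4, (1-1)^2=0, (12-5)^2=49, (11-11)^2=0, (5-10)^2=25, (7-8)^2=1, (9-6)^2=9, (4-4)^2=0, (3-3)^2=0, (6-9)^2=9, (8-7)^2=1, (2-2)^2=0
sum(d^2) = 98.
Step 3: rho = 1 - 6*98 / (12*(12^2 - 1)) = 1 - 588/1716 = 0.657343.
Step 4: Under H0, t = rho * sqrt((n-2)/(1-rho^2)) = 2.7584 ~ t(10).
Step 5: Two-sided p-value from the t-distribution with 10 df = 0.020185.
Step 6: alpha = 0.1. reject H0.

rho = 0.6573, p = 0.020185, reject H0 at alpha = 0.1.


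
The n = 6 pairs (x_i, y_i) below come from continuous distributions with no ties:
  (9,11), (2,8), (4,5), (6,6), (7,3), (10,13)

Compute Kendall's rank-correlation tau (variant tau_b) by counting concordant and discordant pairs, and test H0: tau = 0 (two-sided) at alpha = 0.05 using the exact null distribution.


Step 1: Enumerate the 15 unordered pairs (i,j) with i<j and classify each by sign(x_j-x_i) * sign(y_j-y_i).
  (1,2):dx=-7,dy=-3->C; (1,3):dx=-5,dy=-6->C; (1,4):dx=-3,dy=-5->C; (1,5):dx=-2,dy=-8->C
  (1,6):dx=+1,dy=+2->C; (2,3):dx=+2,dy=-3->D; (2,4):dx=+4,dy=-2->D; (2,5):dx=+5,dy=-5->D
  (2,6):dx=+8,dy=+5->C; (3,4):dx=+2,dy=+1->C; (3,5):dx=+3,dy=-2->D; (3,6):dx=+6,dy=+8->C
  (4,5):dx=+1,dy=-3->D; (4,6):dx=+4,dy=+7->C; (5,6):dx=+3,dy=+10->C
Step 2: C = 10, D = 5, total pairs = 15.
Step 3: tau = (C - D)/(n(n-1)/2) = (10 - 5)/15 = 0.333333.
Step 4: Exact two-sided p-value (enumerate n! = 720 permutations of y under H0): p = 0.469444.
Step 5: alpha = 0.05. fail to reject H0.

tau_b = 0.3333 (C=10, D=5), p = 0.469444, fail to reject H0.


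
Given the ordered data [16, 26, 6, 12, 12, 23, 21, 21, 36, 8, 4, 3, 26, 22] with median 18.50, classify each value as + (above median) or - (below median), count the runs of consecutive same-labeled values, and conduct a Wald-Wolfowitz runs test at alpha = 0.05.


Step 1: Compute median = 18.50; label A = above, B = below.
Labels in order: BABBBAAAABBBAA  (n_A = 7, n_B = 7)
Step 2: Count runs R = 6.
Step 3: Under H0 (random ordering), E[R] = 2*n_A*n_B/(n_A+n_B) + 1 = 2*7*7/14 + 1 = 8.0000.
        Var[R] = 2*n_A*n_B*(2*n_A*n_B - n_A - n_B) / ((n_A+n_B)^2 * (n_A+n_B-1)) = 8232/2548 = 3.2308.
        SD[R] = 1.7974.
Step 4: Continuity-corrected z = (R + 0.5 - E[R]) / SD[R] = (6 + 0.5 - 8.0000) / 1.7974 = -0.8345.
Step 5: Two-sided p-value via normal approximation = 2*(1 - Phi(|z|)) = 0.403986.
Step 6: alpha = 0.05. fail to reject H0.

R = 6, z = -0.8345, p = 0.403986, fail to reject H0.


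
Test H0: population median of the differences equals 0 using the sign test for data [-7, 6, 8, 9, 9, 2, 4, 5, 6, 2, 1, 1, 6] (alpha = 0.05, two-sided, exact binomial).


Step 1: Discard zero differences. Original n = 13; n_eff = number of nonzero differences = 13.
Nonzero differences (with sign): -7, +6, +8, +9, +9, +2, +4, +5, +6, +2, +1, +1, +6
Step 2: Count signs: positive = 12, negative = 1.
Step 3: Under H0: P(positive) = 0.5, so the number of positives S ~ Bin(13, 0.5).
Step 4: Two-sided exact p-value = sum of Bin(13,0.5) probabilities at or below the observed probability = 0.003418.
Step 5: alpha = 0.05. reject H0.

n_eff = 13, pos = 12, neg = 1, p = 0.003418, reject H0.


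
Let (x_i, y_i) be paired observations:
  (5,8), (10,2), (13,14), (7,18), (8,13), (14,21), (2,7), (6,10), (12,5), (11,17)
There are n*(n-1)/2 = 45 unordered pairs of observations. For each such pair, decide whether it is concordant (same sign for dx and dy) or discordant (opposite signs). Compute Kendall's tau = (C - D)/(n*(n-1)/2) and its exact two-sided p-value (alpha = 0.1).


Step 1: Enumerate the 45 unordered pairs (i,j) with i<j and classify each by sign(x_j-x_i) * sign(y_j-y_i).
  (1,2):dx=+5,dy=-6->D; (1,3):dx=+8,dy=+6->C; (1,4):dx=+2,dy=+10->C; (1,5):dx=+3,dy=+5->C
  (1,6):dx=+9,dy=+13->C; (1,7):dx=-3,dy=-1->C; (1,8):dx=+1,dy=+2->C; (1,9):dx=+7,dy=-3->D
  (1,10):dx=+6,dy=+9->C; (2,3):dx=+3,dy=+12->C; (2,4):dx=-3,dy=+16->D; (2,5):dx=-2,dy=+11->D
  (2,6):dx=+4,dy=+19->C; (2,7):dx=-8,dy=+5->D; (2,8):dx=-4,dy=+8->D; (2,9):dx=+2,dy=+3->C
  (2,10):dx=+1,dy=+15->C; (3,4):dx=-6,dy=+4->D; (3,5):dx=-5,dy=-1->C; (3,6):dx=+1,dy=+7->C
  (3,7):dx=-11,dy=-7->C; (3,8):dx=-7,dy=-4->C; (3,9):dx=-1,dy=-9->C; (3,10):dx=-2,dy=+3->D
  (4,5):dx=+1,dy=-5->D; (4,6):dx=+7,dy=+3->C; (4,7):dx=-5,dy=-11->C; (4,8):dx=-1,dy=-8->C
  (4,9):dx=+5,dy=-13->D; (4,10):dx=+4,dy=-1->D; (5,6):dx=+6,dy=+8->C; (5,7):dx=-6,dy=-6->C
  (5,8):dx=-2,dy=-3->C; (5,9):dx=+4,dy=-8->D; (5,10):dx=+3,dy=+4->C; (6,7):dx=-12,dy=-14->C
  (6,8):dx=-8,dy=-11->C; (6,9):dx=-2,dy=-16->C; (6,10):dx=-3,dy=-4->C; (7,8):dx=+4,dy=+3->C
  (7,9):dx=+10,dy=-2->D; (7,10):dx=+9,dy=+10->C; (8,9):dx=+6,dy=-5->D; (8,10):dx=+5,dy=+7->C
  (9,10):dx=-1,dy=+12->D
Step 2: C = 30, D = 15, total pairs = 45.
Step 3: tau = (C - D)/(n(n-1)/2) = (30 - 15)/45 = 0.333333.
Step 4: Exact two-sided p-value (enumerate n! = 3628800 permutations of y under H0): p = 0.216373.
Step 5: alpha = 0.1. fail to reject H0.

tau_b = 0.3333 (C=30, D=15), p = 0.216373, fail to reject H0.


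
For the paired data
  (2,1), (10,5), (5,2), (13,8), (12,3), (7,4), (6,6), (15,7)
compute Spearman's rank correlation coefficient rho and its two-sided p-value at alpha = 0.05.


Step 1: Rank x and y separately (midranks; no ties here).
rank(x): 2->1, 10->5, 5->2, 13->7, 12->6, 7->4, 6->3, 15->8
rank(y): 1->1, 5->5, 2->2, 8->8, 3->3, 4->4, 6->6, 7->7
Step 2: d_i = R_x(i) - R_y(i); compute d_i^2.
  (1-1)^2=0, (5-5)^2=0, (2-2)^2=0, (7-8)^2=1, (6-3)^2=9, (4-4)^2=0, (3-6)^2=9, (8-7)^2=1
sum(d^2) = 20.
Step 3: rho = 1 - 6*20 / (8*(8^2 - 1)) = 1 - 120/504 = 0.761905.
Step 4: Under H0, t = rho * sqrt((n-2)/(1-rho^2)) = 2.8814 ~ t(6).
Step 5: Two-sided p-value from the t-distribution with 6 df = 0.028005.
Step 6: alpha = 0.05. reject H0.

rho = 0.7619, p = 0.028005, reject H0 at alpha = 0.05.


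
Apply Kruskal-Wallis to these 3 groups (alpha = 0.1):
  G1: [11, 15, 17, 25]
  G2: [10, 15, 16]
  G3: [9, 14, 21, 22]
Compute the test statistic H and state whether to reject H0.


Step 1: Combine all N = 11 observations and assign midranks.
sorted (value, group, rank): (9,G3,1), (10,G2,2), (11,G1,3), (14,G3,4), (15,G1,5.5), (15,G2,5.5), (16,G2,7), (17,G1,8), (21,G3,9), (22,G3,10), (25,G1,11)
Step 2: Sum ranks within each group.
R_1 = 27.5 (n_1 = 4)
R_2 = 14.5 (n_2 = 3)
R_3 = 24 (n_3 = 4)
Step 3: H = 12/(N(N+1)) * sum(R_i^2/n_i) - 3(N+1)
     = 12/(11*12) * (27.5^2/4 + 14.5^2/3 + 24^2/4) - 3*12
     = 0.090909 * 403.146 - 36
     = 0.649621.
Step 4: Ties present; correction factor C = 1 - 6/(11^3 - 11) = 0.995455. Corrected H = 0.649621 / 0.995455 = 0.652588.
Step 5: Under H0, H ~ chi^2(2); p-value = 0.721593.
Step 6: alpha = 0.1. fail to reject H0.

H = 0.6526, df = 2, p = 0.721593, fail to reject H0.


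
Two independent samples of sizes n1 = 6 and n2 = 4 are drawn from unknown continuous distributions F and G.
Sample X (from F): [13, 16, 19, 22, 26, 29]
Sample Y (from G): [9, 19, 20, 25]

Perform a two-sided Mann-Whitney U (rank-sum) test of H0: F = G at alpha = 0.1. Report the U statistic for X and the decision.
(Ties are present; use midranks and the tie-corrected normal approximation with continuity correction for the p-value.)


Step 1: Combine and sort all 10 observations; assign midranks.
sorted (value, group): (9,Y), (13,X), (16,X), (19,X), (19,Y), (20,Y), (22,X), (25,Y), (26,X), (29,X)
ranks: 9->1, 13->2, 16->3, 19->4.5, 19->4.5, 20->6, 22->7, 25->8, 26->9, 29->10
Step 2: Rank sum for X: R1 = 2 + 3 + 4.5 + 7 + 9 + 10 = 35.5.
Step 3: U_X = R1 - n1(n1+1)/2 = 35.5 - 6*7/2 = 35.5 - 21 = 14.5.
       U_Y = n1*n2 - U_X = 24 - 14.5 = 9.5.
Step 4: Ties are present, so use the tie-corrected normal approximation (with continuity correction) for the p-value.
Step 5: p-value = 0.668870; compare to alpha = 0.1. fail to reject H0.

U_X = 14.5, p = 0.668870, fail to reject H0 at alpha = 0.1.


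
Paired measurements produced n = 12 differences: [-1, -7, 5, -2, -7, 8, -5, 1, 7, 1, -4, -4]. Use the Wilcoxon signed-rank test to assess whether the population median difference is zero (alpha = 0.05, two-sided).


Step 1: Drop any zero differences (none here) and take |d_i|.
|d| = [1, 7, 5, 2, 7, 8, 5, 1, 7, 1, 4, 4]
Step 2: Midrank |d_i| (ties get averaged ranks).
ranks: |1|->2, |7|->10, |5|->7.5, |2|->4, |7|->10, |8|->12, |5|->7.5, |1|->2, |7|->10, |1|->2, |4|->5.5, |4|->5.5
Step 3: Attach original signs; sum ranks with positive sign and with negative sign.
W+ = 7.5 + 12 + 2 + 10 + 2 = 33.5
W- = 2 + 10 + 4 + 10 + 7.5 + 5.5 + 5.5 = 44.5
(Check: W+ + W- = 78 should equal n(n+1)/2 = 78.)
Step 4: Test statistic W = min(W+, W-) = 33.5.
Step 5: Ties in |d|, so use the tie-corrected normal approximation.
        E[W] = n(n+1)/4 = 12*13/4 = 39.
        Tie groups: |d|=1 (t=3), |d|=4 (t=2), |d|=5 (t=2), |d|=7 (t=3); sum(t^3 - t) = 60.
        Var[W] = n(n+1)(2n+1)/24 - sum(t^3-t)/48 = 3900/24 - 60/48 = 161.25.
        z = (W - E[W]) / sqrt(Var[W]) = (33.5 - 39) / 12.6984 = -0.4331.
        Two-sided p = 2*Phi(z) = 0.664924.
Step 6: alpha = 0.05. fail to reject H0.

W+ = 33.5, W- = 44.5, W = min = 33.5, p = 0.664924, fail to reject H0.


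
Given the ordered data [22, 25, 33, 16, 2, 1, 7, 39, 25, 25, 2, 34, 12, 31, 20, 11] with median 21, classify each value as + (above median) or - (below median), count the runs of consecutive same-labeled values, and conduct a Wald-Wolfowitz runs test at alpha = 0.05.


Step 1: Compute median = 21; label A = above, B = below.
Labels in order: AAABBBBAAABABABB  (n_A = 8, n_B = 8)
Step 2: Count runs R = 8.
Step 3: Under H0 (random ordering), E[R] = 2*n_A*n_B/(n_A+n_B) + 1 = 2*8*8/16 + 1 = 9.0000.
        Var[R] = 2*n_A*n_B*(2*n_A*n_B - n_A - n_B) / ((n_A+n_B)^2 * (n_A+n_B-1)) = 14336/3840 = 3.7333.
        SD[R] = 1.9322.
Step 4: Continuity-corrected z = (R + 0.5 - E[R]) / SD[R] = (8 + 0.5 - 9.0000) / 1.9322 = -0.2588.
Step 5: Two-sided p-value via normal approximation = 2*(1 - Phi(|z|)) = 0.795809.
Step 6: alpha = 0.05. fail to reject H0.

R = 8, z = -0.2588, p = 0.795809, fail to reject H0.


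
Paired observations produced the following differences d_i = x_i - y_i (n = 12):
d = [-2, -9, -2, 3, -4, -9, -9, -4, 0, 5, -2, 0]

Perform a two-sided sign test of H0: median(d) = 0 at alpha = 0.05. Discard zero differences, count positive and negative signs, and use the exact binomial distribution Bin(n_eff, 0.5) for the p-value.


Step 1: Discard zero differences. Original n = 12; n_eff = number of nonzero differences = 10.
Nonzero differences (with sign): -2, -9, -2, +3, -4, -9, -9, -4, +5, -2
Step 2: Count signs: positive = 2, negative = 8.
Step 3: Under H0: P(positive) = 0.5, so the number of positives S ~ Bin(10, 0.5).
Step 4: Two-sided exact p-value = sum of Bin(10,0.5) probabilities at or below the observed probability = 0.109375.
Step 5: alpha = 0.05. fail to reject H0.

n_eff = 10, pos = 2, neg = 8, p = 0.109375, fail to reject H0.


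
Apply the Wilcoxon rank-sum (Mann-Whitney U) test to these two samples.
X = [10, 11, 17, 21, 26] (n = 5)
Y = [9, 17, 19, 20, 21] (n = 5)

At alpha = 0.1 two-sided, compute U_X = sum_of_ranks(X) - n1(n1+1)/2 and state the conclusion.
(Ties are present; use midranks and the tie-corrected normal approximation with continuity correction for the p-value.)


Step 1: Combine and sort all 10 observations; assign midranks.
sorted (value, group): (9,Y), (10,X), (11,X), (17,X), (17,Y), (19,Y), (20,Y), (21,X), (21,Y), (26,X)
ranks: 9->1, 10->2, 11->3, 17->4.5, 17->4.5, 19->6, 20->7, 21->8.5, 21->8.5, 26->10
Step 2: Rank sum for X: R1 = 2 + 3 + 4.5 + 8.5 + 10 = 28.
Step 3: U_X = R1 - n1(n1+1)/2 = 28 - 5*6/2 = 28 - 15 = 13.
       U_Y = n1*n2 - U_X = 25 - 13 = 12.
Step 4: Ties are present, so use the tie-corrected normal approximation (with continuity correction) for the p-value.
Step 5: p-value = 1.000000; compare to alpha = 0.1. fail to reject H0.

U_X = 13, p = 1.000000, fail to reject H0 at alpha = 0.1.


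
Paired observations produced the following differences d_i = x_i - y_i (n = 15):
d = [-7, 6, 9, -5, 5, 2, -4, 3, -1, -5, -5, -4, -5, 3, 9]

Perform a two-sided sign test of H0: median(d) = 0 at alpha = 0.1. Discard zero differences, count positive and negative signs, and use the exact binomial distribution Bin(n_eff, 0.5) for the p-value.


Step 1: Discard zero differences. Original n = 15; n_eff = number of nonzero differences = 15.
Nonzero differences (with sign): -7, +6, +9, -5, +5, +2, -4, +3, -1, -5, -5, -4, -5, +3, +9
Step 2: Count signs: positive = 7, negative = 8.
Step 3: Under H0: P(positive) = 0.5, so the number of positives S ~ Bin(15, 0.5).
Step 4: Two-sided exact p-value = sum of Bin(15,0.5) probabilities at or below the observed probability = 1.000000.
Step 5: alpha = 0.1. fail to reject H0.

n_eff = 15, pos = 7, neg = 8, p = 1.000000, fail to reject H0.


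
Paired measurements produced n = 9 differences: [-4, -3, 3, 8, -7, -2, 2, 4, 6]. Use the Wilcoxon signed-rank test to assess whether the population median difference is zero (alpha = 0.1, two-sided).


Step 1: Drop any zero differences (none here) and take |d_i|.
|d| = [4, 3, 3, 8, 7, 2, 2, 4, 6]
Step 2: Midrank |d_i| (ties get averaged ranks).
ranks: |4|->5.5, |3|->3.5, |3|->3.5, |8|->9, |7|->8, |2|->1.5, |2|->1.5, |4|->5.5, |6|->7
Step 3: Attach original signs; sum ranks with positive sign and with negative sign.
W+ = 3.5 + 9 + 1.5 + 5.5 + 7 = 26.5
W- = 5.5 + 3.5 + 8 + 1.5 = 18.5
(Check: W+ + W- = 45 should equal n(n+1)/2 = 45.)
Step 4: Test statistic W = min(W+, W-) = 18.5.
Step 5: Ties in |d|, so use the tie-corrected normal approximation.
        E[W] = n(n+1)/4 = 9*10/4 = 22.5.
        Tie groups: |d|=2 (t=2), |d|=3 (t=2), |d|=4 (t=2); sum(t^3 - t) = 18.
        Var[W] = n(n+1)(2n+1)/24 - sum(t^3-t)/48 = 1710/24 - 18/48 = 70.875.
        z = (W - E[W]) / sqrt(Var[W]) = (18.5 - 22.5) / 8.4187 = -0.4751.
        Two-sided p = 2*Phi(z) = 0.634694.
Step 6: alpha = 0.1. fail to reject H0.

W+ = 26.5, W- = 18.5, W = min = 18.5, p = 0.634694, fail to reject H0.


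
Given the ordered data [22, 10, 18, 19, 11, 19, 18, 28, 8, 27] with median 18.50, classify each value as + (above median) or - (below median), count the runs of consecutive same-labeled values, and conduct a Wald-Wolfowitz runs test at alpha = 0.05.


Step 1: Compute median = 18.50; label A = above, B = below.
Labels in order: ABBABABABA  (n_A = 5, n_B = 5)
Step 2: Count runs R = 9.
Step 3: Under H0 (random ordering), E[R] = 2*n_A*n_B/(n_A+n_B) + 1 = 2*5*5/10 + 1 = 6.0000.
        Var[R] = 2*n_A*n_B*(2*n_A*n_B - n_A - n_B) / ((n_A+n_B)^2 * (n_A+n_B-1)) = 2000/900 = 2.2222.
        SD[R] = 1.4907.
Step 4: Continuity-corrected z = (R - 0.5 - E[R]) / SD[R] = (9 - 0.5 - 6.0000) / 1.4907 = 1.6771.
Step 5: Two-sided p-value via normal approximation = 2*(1 - Phi(|z|)) = 0.093533.
Step 6: alpha = 0.05. fail to reject H0.

R = 9, z = 1.6771, p = 0.093533, fail to reject H0.


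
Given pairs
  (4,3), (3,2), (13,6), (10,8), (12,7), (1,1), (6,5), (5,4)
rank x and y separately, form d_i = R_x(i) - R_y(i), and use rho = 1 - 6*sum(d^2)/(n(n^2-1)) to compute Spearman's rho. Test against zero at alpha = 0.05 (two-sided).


Step 1: Rank x and y separately (midranks; no ties here).
rank(x): 4->3, 3->2, 13->8, 10->6, 12->7, 1->1, 6->5, 5->4
rank(y): 3->3, 2->2, 6->6, 8->8, 7->7, 1->1, 5->5, 4->4
Step 2: d_i = R_x(i) - R_y(i); compute d_i^2.
  (3-3)^2=0, (2-2)^2=0, (8-6)^2=4, (6-8)^2=4, (7-7)^2=0, (1-1)^2=0, (5-5)^2=0, (4-4)^2=0
sum(d^2) = 8.
Step 3: rho = 1 - 6*8 / (8*(8^2 - 1)) = 1 - 48/504 = 0.904762.
Step 4: Under H0, t = rho * sqrt((n-2)/(1-rho^2)) = 5.2034 ~ t(6).
Step 5: Two-sided p-value from the t-distribution with 6 df = 0.002008.
Step 6: alpha = 0.05. reject H0.

rho = 0.9048, p = 0.002008, reject H0 at alpha = 0.05.


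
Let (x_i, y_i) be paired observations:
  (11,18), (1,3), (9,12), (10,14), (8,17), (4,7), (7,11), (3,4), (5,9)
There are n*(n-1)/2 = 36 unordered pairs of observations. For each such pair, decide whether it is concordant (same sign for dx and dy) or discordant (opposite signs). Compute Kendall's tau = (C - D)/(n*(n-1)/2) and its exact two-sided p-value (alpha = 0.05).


Step 1: Enumerate the 36 unordered pairs (i,j) with i<j and classify each by sign(x_j-x_i) * sign(y_j-y_i).
  (1,2):dx=-10,dy=-15->C; (1,3):dx=-2,dy=-6->C; (1,4):dx=-1,dy=-4->C; (1,5):dx=-3,dy=-1->C
  (1,6):dx=-7,dy=-11->C; (1,7):dx=-4,dy=-7->C; (1,8):dx=-8,dy=-14->C; (1,9):dx=-6,dy=-9->C
  (2,3):dx=+8,dy=+9->C; (2,4):dx=+9,dy=+11->C; (2,5):dx=+7,dy=+14->C; (2,6):dx=+3,dy=+4->C
  (2,7):dx=+6,dy=+8->C; (2,8):dx=+2,dy=+1->C; (2,9):dx=+4,dy=+6->C; (3,4):dx=+1,dy=+2->C
  (3,5):dx=-1,dy=+5->D; (3,6):dx=-5,dy=-5->C; (3,7):dx=-2,dy=-1->C; (3,8):dx=-6,dy=-8->C
  (3,9):dx=-4,dy=-3->C; (4,5):dx=-2,dy=+3->D; (4,6):dx=-6,dy=-7->C; (4,7):dx=-3,dy=-3->C
  (4,8):dx=-7,dy=-10->C; (4,9):dx=-5,dy=-5->C; (5,6):dx=-4,dy=-10->C; (5,7):dx=-1,dy=-6->C
  (5,8):dx=-5,dy=-13->C; (5,9):dx=-3,dy=-8->C; (6,7):dx=+3,dy=+4->C; (6,8):dx=-1,dy=-3->C
  (6,9):dx=+1,dy=+2->C; (7,8):dx=-4,dy=-7->C; (7,9):dx=-2,dy=-2->C; (8,9):dx=+2,dy=+5->C
Step 2: C = 34, D = 2, total pairs = 36.
Step 3: tau = (C - D)/(n(n-1)/2) = (34 - 2)/36 = 0.888889.
Step 4: Exact two-sided p-value (enumerate n! = 362880 permutations of y under H0): p = 0.000243.
Step 5: alpha = 0.05. reject H0.

tau_b = 0.8889 (C=34, D=2), p = 0.000243, reject H0.


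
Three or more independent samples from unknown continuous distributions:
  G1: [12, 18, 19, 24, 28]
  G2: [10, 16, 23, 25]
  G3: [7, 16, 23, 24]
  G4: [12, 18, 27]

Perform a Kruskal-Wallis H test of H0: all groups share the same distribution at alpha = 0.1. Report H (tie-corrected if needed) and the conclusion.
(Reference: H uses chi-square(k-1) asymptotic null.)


Step 1: Combine all N = 16 observations and assign midranks.
sorted (value, group, rank): (7,G3,1), (10,G2,2), (12,G1,3.5), (12,G4,3.5), (16,G2,5.5), (16,G3,5.5), (18,G1,7.5), (18,G4,7.5), (19,G1,9), (23,G2,10.5), (23,G3,10.5), (24,G1,12.5), (24,G3,12.5), (25,G2,14), (27,G4,15), (28,G1,16)
Step 2: Sum ranks within each group.
R_1 = 48.5 (n_1 = 5)
R_2 = 32 (n_2 = 4)
R_3 = 29.5 (n_3 = 4)
R_4 = 26 (n_4 = 3)
Step 3: H = 12/(N(N+1)) * sum(R_i^2/n_i) - 3(N+1)
     = 12/(16*17) * (48.5^2/5 + 32^2/4 + 29.5^2/4 + 26^2/3) - 3*17
     = 0.044118 * 1169.35 - 51
     = 0.588787.
Step 4: Ties present; correction factor C = 1 - 30/(16^3 - 16) = 0.992647. Corrected H = 0.588787 / 0.992647 = 0.593148.
Step 5: Under H0, H ~ chi^2(3); p-value = 0.897999.
Step 6: alpha = 0.1. fail to reject H0.

H = 0.5931, df = 3, p = 0.897999, fail to reject H0.


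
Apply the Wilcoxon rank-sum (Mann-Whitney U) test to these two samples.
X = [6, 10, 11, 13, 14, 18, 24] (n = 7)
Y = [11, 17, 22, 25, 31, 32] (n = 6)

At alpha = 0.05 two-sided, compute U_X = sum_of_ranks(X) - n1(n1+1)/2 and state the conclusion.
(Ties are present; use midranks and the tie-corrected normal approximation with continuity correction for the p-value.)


Step 1: Combine and sort all 13 observations; assign midranks.
sorted (value, group): (6,X), (10,X), (11,X), (11,Y), (13,X), (14,X), (17,Y), (18,X), (22,Y), (24,X), (25,Y), (31,Y), (32,Y)
ranks: 6->1, 10->2, 11->3.5, 11->3.5, 13->5, 14->6, 17->7, 18->8, 22->9, 24->10, 25->11, 31->12, 32->13
Step 2: Rank sum for X: R1 = 1 + 2 + 3.5 + 5 + 6 + 8 + 10 = 35.5.
Step 3: U_X = R1 - n1(n1+1)/2 = 35.5 - 7*8/2 = 35.5 - 28 = 7.5.
       U_Y = n1*n2 - U_X = 42 - 7.5 = 34.5.
Step 4: Ties are present, so use the tie-corrected normal approximation (with continuity correction) for the p-value.
Step 5: p-value = 0.062928; compare to alpha = 0.05. fail to reject H0.

U_X = 7.5, p = 0.062928, fail to reject H0 at alpha = 0.05.


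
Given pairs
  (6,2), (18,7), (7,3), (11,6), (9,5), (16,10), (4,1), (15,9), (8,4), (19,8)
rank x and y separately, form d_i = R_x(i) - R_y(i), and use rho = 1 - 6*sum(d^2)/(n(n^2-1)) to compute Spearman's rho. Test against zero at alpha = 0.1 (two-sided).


Step 1: Rank x and y separately (midranks; no ties here).
rank(x): 6->2, 18->9, 7->3, 11->6, 9->5, 16->8, 4->1, 15->7, 8->4, 19->10
rank(y): 2->2, 7->7, 3->3, 6->6, 5->5, 10->10, 1->1, 9->9, 4->4, 8->8
Step 2: d_i = R_x(i) - R_y(i); compute d_i^2.
  (2-2)^2=0, (9-7)^2=4, (3-3)^2=0, (6-6)^2=0, (5-5)^2=0, (8-10)^2=4, (1-1)^2=0, (7-9)^2=4, (4-4)^2=0, (10-8)^2=4
sum(d^2) = 16.
Step 3: rho = 1 - 6*16 / (10*(10^2 - 1)) = 1 - 96/990 = 0.903030.
Step 4: Under H0, t = rho * sqrt((n-2)/(1-rho^2)) = 5.9457 ~ t(8).
Step 5: Two-sided p-value from the t-distribution with 8 df = 0.000344.
Step 6: alpha = 0.1. reject H0.

rho = 0.9030, p = 0.000344, reject H0 at alpha = 0.1.


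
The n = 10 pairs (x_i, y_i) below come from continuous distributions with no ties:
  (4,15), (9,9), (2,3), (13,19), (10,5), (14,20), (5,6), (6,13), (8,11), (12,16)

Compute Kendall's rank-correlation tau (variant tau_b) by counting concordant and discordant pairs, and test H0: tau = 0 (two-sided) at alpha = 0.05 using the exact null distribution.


Step 1: Enumerate the 45 unordered pairs (i,j) with i<j and classify each by sign(x_j-x_i) * sign(y_j-y_i).
  (1,2):dx=+5,dy=-6->D; (1,3):dx=-2,dy=-12->C; (1,4):dx=+9,dy=+4->C; (1,5):dx=+6,dy=-10->D
  (1,6):dx=+10,dy=+5->C; (1,7):dx=+1,dy=-9->D; (1,8):dx=+2,dy=-2->D; (1,9):dx=+4,dy=-4->D
  (1,10):dx=+8,dy=+1->C; (2,3):dx=-7,dy=-6->C; (2,4):dx=+4,dy=+10->C; (2,5):dx=+1,dy=-4->D
  (2,6):dx=+5,dy=+11->C; (2,7):dx=-4,dy=-3->C; (2,8):dx=-3,dy=+4->D; (2,9):dx=-1,dy=+2->D
  (2,10):dx=+3,dy=+7->C; (3,4):dx=+11,dy=+16->C; (3,5):dx=+8,dy=+2->C; (3,6):dx=+12,dy=+17->C
  (3,7):dx=+3,dy=+3->C; (3,8):dx=+4,dy=+10->C; (3,9):dx=+6,dy=+8->C; (3,10):dx=+10,dy=+13->C
  (4,5):dx=-3,dy=-14->C; (4,6):dx=+1,dy=+1->C; (4,7):dx=-8,dy=-13->C; (4,8):dx=-7,dy=-6->C
  (4,9):dx=-5,dy=-8->C; (4,10):dx=-1,dy=-3->C; (5,6):dx=+4,dy=+15->C; (5,7):dx=-5,dy=+1->D
  (5,8):dx=-4,dy=+8->D; (5,9):dx=-2,dy=+6->D; (5,10):dx=+2,dy=+11->C; (6,7):dx=-9,dy=-14->C
  (6,8):dx=-8,dy=-7->C; (6,9):dx=-6,dy=-9->C; (6,10):dx=-2,dy=-4->C; (7,8):dx=+1,dy=+7->C
  (7,9):dx=+3,dy=+5->C; (7,10):dx=+7,dy=+10->C; (8,9):dx=+2,dy=-2->D; (8,10):dx=+6,dy=+3->C
  (9,10):dx=+4,dy=+5->C
Step 2: C = 33, D = 12, total pairs = 45.
Step 3: tau = (C - D)/(n(n-1)/2) = (33 - 12)/45 = 0.466667.
Step 4: Exact two-sided p-value (enumerate n! = 3628800 permutations of y under H0): p = 0.072550.
Step 5: alpha = 0.05. fail to reject H0.

tau_b = 0.4667 (C=33, D=12), p = 0.072550, fail to reject H0.


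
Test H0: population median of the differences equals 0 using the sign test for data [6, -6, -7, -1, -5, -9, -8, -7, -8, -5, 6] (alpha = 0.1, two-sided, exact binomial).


Step 1: Discard zero differences. Original n = 11; n_eff = number of nonzero differences = 11.
Nonzero differences (with sign): +6, -6, -7, -1, -5, -9, -8, -7, -8, -5, +6
Step 2: Count signs: positive = 2, negative = 9.
Step 3: Under H0: P(positive) = 0.5, so the number of positives S ~ Bin(11, 0.5).
Step 4: Two-sided exact p-value = sum of Bin(11,0.5) probabilities at or below the observed probability = 0.065430.
Step 5: alpha = 0.1. reject H0.

n_eff = 11, pos = 2, neg = 9, p = 0.065430, reject H0.


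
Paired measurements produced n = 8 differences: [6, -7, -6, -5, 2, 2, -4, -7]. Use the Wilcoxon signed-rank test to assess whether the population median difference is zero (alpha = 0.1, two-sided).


Step 1: Drop any zero differences (none here) and take |d_i|.
|d| = [6, 7, 6, 5, 2, 2, 4, 7]
Step 2: Midrank |d_i| (ties get averaged ranks).
ranks: |6|->5.5, |7|->7.5, |6|->5.5, |5|->4, |2|->1.5, |2|->1.5, |4|->3, |7|->7.5
Step 3: Attach original signs; sum ranks with positive sign and with negative sign.
W+ = 5.5 + 1.5 + 1.5 = 8.5
W- = 7.5 + 5.5 + 4 + 3 + 7.5 = 27.5
(Check: W+ + W- = 36 should equal n(n+1)/2 = 36.)
Step 4: Test statistic W = min(W+, W-) = 8.5.
Step 5: Ties in |d|, so use the tie-corrected normal approximation.
        E[W] = n(n+1)/4 = 8*9/4 = 18.
        Tie groups: |d|=2 (t=2), |d|=6 (t=2), |d|=7 (t=2); sum(t^3 - t) = 18.
        Var[W] = n(n+1)(2n+1)/24 - sum(t^3-t)/48 = 1224/24 - 18/48 = 50.625.
        z = (W - E[W]) / sqrt(Var[W]) = (8.5 - 18) / 7.1151 = -1.3352.
        Two-sided p = 2*Phi(z) = 0.181816.
Step 6: alpha = 0.1. fail to reject H0.

W+ = 8.5, W- = 27.5, W = min = 8.5, p = 0.181816, fail to reject H0.


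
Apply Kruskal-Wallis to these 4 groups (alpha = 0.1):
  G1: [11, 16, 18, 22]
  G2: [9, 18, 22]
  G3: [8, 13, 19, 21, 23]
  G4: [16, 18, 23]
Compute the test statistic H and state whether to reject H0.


Step 1: Combine all N = 15 observations and assign midranks.
sorted (value, group, rank): (8,G3,1), (9,G2,2), (11,G1,3), (13,G3,4), (16,G1,5.5), (16,G4,5.5), (18,G1,8), (18,G2,8), (18,G4,8), (19,G3,10), (21,G3,11), (22,G1,12.5), (22,G2,12.5), (23,G3,14.5), (23,G4,14.5)
Step 2: Sum ranks within each group.
R_1 = 29 (n_1 = 4)
R_2 = 22.5 (n_2 = 3)
R_3 = 40.5 (n_3 = 5)
R_4 = 28 (n_4 = 3)
Step 3: H = 12/(N(N+1)) * sum(R_i^2/n_i) - 3(N+1)
     = 12/(15*16) * (29^2/4 + 22.5^2/3 + 40.5^2/5 + 28^2/3) - 3*16
     = 0.050000 * 968.383 - 48
     = 0.419167.
Step 4: Ties present; correction factor C = 1 - 42/(15^3 - 15) = 0.987500. Corrected H = 0.419167 / 0.987500 = 0.424473.
Step 5: Under H0, H ~ chi^2(3); p-value = 0.935142.
Step 6: alpha = 0.1. fail to reject H0.

H = 0.4245, df = 3, p = 0.935142, fail to reject H0.


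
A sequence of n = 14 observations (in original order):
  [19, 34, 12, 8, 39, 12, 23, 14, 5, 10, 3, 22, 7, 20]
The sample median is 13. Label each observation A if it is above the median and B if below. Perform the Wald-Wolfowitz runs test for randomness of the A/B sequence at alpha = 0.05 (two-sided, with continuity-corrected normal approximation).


Step 1: Compute median = 13; label A = above, B = below.
Labels in order: AABBABAABBBABA  (n_A = 7, n_B = 7)
Step 2: Count runs R = 9.
Step 3: Under H0 (random ordering), E[R] = 2*n_A*n_B/(n_A+n_B) + 1 = 2*7*7/14 + 1 = 8.0000.
        Var[R] = 2*n_A*n_B*(2*n_A*n_B - n_A - n_B) / ((n_A+n_B)^2 * (n_A+n_B-1)) = 8232/2548 = 3.2308.
        SD[R] = 1.7974.
Step 4: Continuity-corrected z = (R - 0.5 - E[R]) / SD[R] = (9 - 0.5 - 8.0000) / 1.7974 = 0.2782.
Step 5: Two-sided p-value via normal approximation = 2*(1 - Phi(|z|)) = 0.780879.
Step 6: alpha = 0.05. fail to reject H0.

R = 9, z = 0.2782, p = 0.780879, fail to reject H0.


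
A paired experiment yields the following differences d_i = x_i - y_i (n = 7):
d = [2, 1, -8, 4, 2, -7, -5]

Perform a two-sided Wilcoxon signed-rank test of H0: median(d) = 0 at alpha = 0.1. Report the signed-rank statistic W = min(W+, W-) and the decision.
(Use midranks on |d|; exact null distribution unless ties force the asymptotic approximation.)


Step 1: Drop any zero differences (none here) and take |d_i|.
|d| = [2, 1, 8, 4, 2, 7, 5]
Step 2: Midrank |d_i| (ties get averaged ranks).
ranks: |2|->2.5, |1|->1, |8|->7, |4|->4, |2|->2.5, |7|->6, |5|->5
Step 3: Attach original signs; sum ranks with positive sign and with negative sign.
W+ = 2.5 + 1 + 4 + 2.5 = 10
W- = 7 + 6 + 5 = 18
(Check: W+ + W- = 28 should equal n(n+1)/2 = 28.)
Step 4: Test statistic W = min(W+, W-) = 10.
Step 5: Ties in |d|, so use the tie-corrected normal approximation.
        E[W] = n(n+1)/4 = 7*8/4 = 14.
        Tie groups: |d|=2 (t=2); sum(t^3 - t) = 6.
        Var[W] = n(n+1)(2n+1)/24 - sum(t^3-t)/48 = 840/24 - 6/48 = 34.875.
        z = (W - E[W]) / sqrt(Var[W]) = (10 - 14) / 5.9055 = -0.6773.
        Two-sided p = 2*Phi(z) = 0.498194.
Step 6: alpha = 0.1. fail to reject H0.

W+ = 10, W- = 18, W = min = 10, p = 0.498194, fail to reject H0.


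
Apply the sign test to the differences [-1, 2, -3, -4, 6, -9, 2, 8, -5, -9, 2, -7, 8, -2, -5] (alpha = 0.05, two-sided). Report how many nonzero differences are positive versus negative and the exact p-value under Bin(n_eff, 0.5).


Step 1: Discard zero differences. Original n = 15; n_eff = number of nonzero differences = 15.
Nonzero differences (with sign): -1, +2, -3, -4, +6, -9, +2, +8, -5, -9, +2, -7, +8, -2, -5
Step 2: Count signs: positive = 6, negative = 9.
Step 3: Under H0: P(positive) = 0.5, so the number of positives S ~ Bin(15, 0.5).
Step 4: Two-sided exact p-value = sum of Bin(15,0.5) probabilities at or below the observed probability = 0.607239.
Step 5: alpha = 0.05. fail to reject H0.

n_eff = 15, pos = 6, neg = 9, p = 0.607239, fail to reject H0.


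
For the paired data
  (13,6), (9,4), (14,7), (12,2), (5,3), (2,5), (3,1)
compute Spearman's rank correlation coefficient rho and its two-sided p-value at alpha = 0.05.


Step 1: Rank x and y separately (midranks; no ties here).
rank(x): 13->6, 9->4, 14->7, 12->5, 5->3, 2->1, 3->2
rank(y): 6->6, 4->4, 7->7, 2->2, 3->3, 5->5, 1->1
Step 2: d_i = R_x(i) - R_y(i); compute d_i^2.
  (6-6)^2=0, (4-4)^2=0, (7-7)^2=0, (5-2)^2=9, (3-3)^2=0, (1-5)^2=16, (2-1)^2=1
sum(d^2) = 26.
Step 3: rho = 1 - 6*26 / (7*(7^2 - 1)) = 1 - 156/336 = 0.535714.
Step 4: Under H0, t = rho * sqrt((n-2)/(1-rho^2)) = 1.4186 ~ t(5).
Step 5: Two-sided p-value from the t-distribution with 5 df = 0.215217.
Step 6: alpha = 0.05. fail to reject H0.

rho = 0.5357, p = 0.215217, fail to reject H0 at alpha = 0.05.
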